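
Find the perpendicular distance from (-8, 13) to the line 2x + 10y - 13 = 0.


|2*(-8) + 10*13 - 13| = |101| = 101
sqrt(4 + 100) = sqrt(104) = 10.1980
d = 101/sqrt(104) = 9.9039

9.9039


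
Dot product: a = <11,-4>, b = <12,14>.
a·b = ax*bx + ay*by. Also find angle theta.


a·b = 11*12 - 4*14 = 132 - 56 = 76
|a| = sqrt(121+16) = 11.7047
|b| = sqrt(144+196) = 18.4391
cos(theta) = 76/(sqrt(137)*sqrt(340)) = 76/sqrt(46580) = 0.352139
theta = arccos(76/sqrt(46580)) = 69.3818 degrees

a·b = 76, theta = 69.3818 deg


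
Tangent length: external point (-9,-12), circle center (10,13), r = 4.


d = sqrt((-9-10)^2 + (-12-13)^2) = sqrt(361+625) = 31.4006
L = sqrt(986.0000 - 16) = sqrt(970.0000) = 31.1448

31.1448


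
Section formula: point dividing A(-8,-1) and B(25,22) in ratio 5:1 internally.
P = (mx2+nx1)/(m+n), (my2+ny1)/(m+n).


Px = (5*25 + 1*(-8))/6 = 117/6 = 19.5000
Py = (5*22 + 1*(-1))/6 = 109/6 = 18.1667

P = (19.5000, 18.1667)


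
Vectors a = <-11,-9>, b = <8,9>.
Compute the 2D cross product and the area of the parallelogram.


cross = -11*9 + 9*8 = -99 + 72 = -27
Parallelogram area = |-27| = 27

cross = -27, parallelogram area = 27


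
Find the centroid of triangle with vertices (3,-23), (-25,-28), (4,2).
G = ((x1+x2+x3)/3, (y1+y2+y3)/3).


Gx = (3- 25+4)/3 = -18/3 = -6.0000
Gy = (-23- 28+2)/3 = -49/3 = -16.3333

G = (-6.0000, -16.3333)


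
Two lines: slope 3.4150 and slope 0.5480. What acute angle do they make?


m1-m2 = 2.867
1+m1*m2 = 2.87142
tan(theta) = |2.867/2.87142| = 0.998461
theta = arctan(|2.867/2.87142|) = 44.9559 degrees (acute angle)

44.9559 degrees


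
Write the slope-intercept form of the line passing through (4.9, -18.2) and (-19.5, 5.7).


m = (23.9)/(-24.4) = -0.9795
b = y1 - m*x1 = -18.2 - (23.9*4.9)/(-24.4) = -18.2 + 4.7996 = -13.4004

y = -0.9795x - 13.4004


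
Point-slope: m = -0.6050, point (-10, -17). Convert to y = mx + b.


y + 17 = -0.6050(x + 10)
y = -0.6050x - 17 + 0.6050*(-10)
y = -0.6050x - 23.0500

y = -0.6050x - 23.0500


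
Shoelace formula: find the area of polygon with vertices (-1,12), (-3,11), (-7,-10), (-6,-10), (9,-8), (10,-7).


sum(xi*y_{i+1}) = -1*11 - 3*(-10) - 7*(-10) - 6*(-8) + 9*(-7) + 10*12 = 194
sum(yi*x_{i+1}) = 12*(-3) + 11*(-7) - 10*(-6) - 10*9 - 8*10 - 7*(-1) = -216
Area = |194 + 216|/2 = 410/2 = 205.0000

205.0000 sq units


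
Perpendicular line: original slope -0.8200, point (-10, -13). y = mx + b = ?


Perpendicular slope = -1/m1 = -1/(-0.8200) = 1.2195
b2 = y0 - m2*x0 = -13 - 10/(-0.8200) = -13 + 12.1951 = -0.8049

y = 1.2195x - 0.8049


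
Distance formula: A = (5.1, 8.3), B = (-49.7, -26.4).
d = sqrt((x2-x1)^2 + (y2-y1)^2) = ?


dx = -49.7 - 5.1 = -54.8
dy = -26.4 - 8.3 = -34.7
d = sqrt(3003.04 + 1204.09) = sqrt(4207.13) = 64.8624

64.8624


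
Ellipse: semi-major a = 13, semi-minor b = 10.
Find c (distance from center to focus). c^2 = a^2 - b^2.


c^2 = 13^2 - 10^2 = 169 - 100 = 69
c = sqrt(69) = 8.3066

c = 8.3066


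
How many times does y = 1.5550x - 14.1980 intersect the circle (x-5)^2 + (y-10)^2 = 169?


Substitute y = 1.5550x - 14.1980: (x-5)^2 + (1.5550x- 14.1980-10)^2 = 169
Expand to Ax^2 + Bx + C = 0, where b-k = -24.198
A = 1+m^2 = 3.418025
B = 2(m(b-k) - h) = 2(1.5550*(-24.198) - 5) = -85.25578
C = h^2 + (b-k)^2 - r^2 = 25 + 585.543204 - 169 = 441.543204
disc = B^2-4AC = 7268.5480 - 6036.8228 = 1231.7252
disc > 0

2 intersection points


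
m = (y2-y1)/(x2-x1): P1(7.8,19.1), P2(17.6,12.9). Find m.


dy = 12.9 - 19.1 = -6.2
dx = 17.6 - 7.8 = 9.8
m = -6.2/9.8 = -0.6327

m = -0.6327


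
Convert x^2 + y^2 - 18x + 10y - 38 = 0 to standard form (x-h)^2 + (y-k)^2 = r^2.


h = -D/2 = 18/2 = 9
k = -E/2 = -10/2 = -5
r^2 = h^2 + k^2 - F = 81 + 25 + 38 = 144
r = 12

Center (9, -5), radius = 12


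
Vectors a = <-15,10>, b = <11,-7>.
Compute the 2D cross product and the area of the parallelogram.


cross = -15*(-7) - 10*11 = 105 - 110 = -5
Parallelogram area = |-5| = 5

cross = -5, parallelogram area = 5


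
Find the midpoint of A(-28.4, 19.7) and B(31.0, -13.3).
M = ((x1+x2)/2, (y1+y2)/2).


Mx = (-28.4 + 31.0)/2 = 2.6/2 = 1.3000
My = (19.7 - 13.3)/2 = 6.4/2 = 3.2000

(1.3000, 3.2000)


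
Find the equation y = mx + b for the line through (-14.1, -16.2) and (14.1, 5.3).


m = (21.5)/(28.2) = 0.7624
b = y1 - m*x1 = -16.2 - (21.5*(-14.1))/(28.2) = -16.2 + 10.7500 = -5.4500

y = 0.7624x - 5.4500


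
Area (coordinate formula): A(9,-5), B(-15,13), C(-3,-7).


9*(13+ 7) = 180
-15*(-7+ 5) = 30
-3*(-5-13) = 54
sum = 264
Area = |264|/2 = 132.0000

132.0000 sq units


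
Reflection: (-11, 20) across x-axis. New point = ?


Reflection rule for x-axis: (x, -y)
(-11, 20) -> (-11, -20)

(-11, -20)


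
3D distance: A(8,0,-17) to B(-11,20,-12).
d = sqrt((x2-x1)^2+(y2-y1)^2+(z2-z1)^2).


dx=-19, dy=20, dz=5
d = sqrt(361+400+25) = sqrt(786) = 28.0357

28.0357


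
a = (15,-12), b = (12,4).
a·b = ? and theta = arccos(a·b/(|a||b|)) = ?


a·b = 15*12 - 12*4 = 180 - 48 = 132
|a| = sqrt(225+144) = 19.2094
|b| = sqrt(144+16) = 12.6491
cos(theta) = 132/(sqrt(369)*sqrt(160)) = 132/sqrt(59040) = 0.543251
theta = arccos(132/sqrt(59040)) = 57.0948 degrees

a·b = 132, theta = 57.0948 deg


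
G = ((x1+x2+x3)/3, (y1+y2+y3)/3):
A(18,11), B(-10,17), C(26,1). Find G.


Gx = (18- 10+26)/3 = 34/3 = 11.3333
Gy = (11+17+1)/3 = 29/3 = 9.6667

G = (11.3333, 9.6667)


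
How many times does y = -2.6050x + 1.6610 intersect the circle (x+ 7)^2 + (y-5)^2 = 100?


Substitute y = -2.6050x + 1.6610: (x+ 7)^2 + (-2.6050x+1.6610-5)^2 = 100
Expand to Ax^2 + Bx + C = 0, where b-k = -3.339
A = 1+m^2 = 7.786025
B = 2(m(b-k) - h) = 2(-2.6050*(-3.339) + 7) = 31.39619
C = h^2 + (b-k)^2 - r^2 = 49 + 11.148921 - 100 = -39.851079
disc = B^2-4AC = 985.7207 + 1241.1260 = 2226.8467
disc > 0

2 intersection points


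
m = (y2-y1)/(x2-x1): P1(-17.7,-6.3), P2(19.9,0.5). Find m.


dy = 0.5 + 6.3 = 6.8
dx = 19.9 + 17.7 = 37.6
m = 6.8/37.6 = 0.1809

m = 0.1809


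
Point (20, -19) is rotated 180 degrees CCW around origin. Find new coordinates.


cos(180) = -1, sin(180) = 0
x' = 20*(-1) + 19*0 = -20
y' = 20*0 - 19*(-1) = 19

(-20, 19)


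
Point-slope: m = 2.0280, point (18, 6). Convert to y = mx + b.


y - 6 = 2.0280(x - 18)
y = 2.0280x + 6 - 2.0280*18
y = 2.0280x - 30.5040

y = 2.0280x - 30.5040


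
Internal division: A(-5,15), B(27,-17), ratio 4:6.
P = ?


Px = (4*27 + 6*(-5))/10 = 78/10 = 7.8000
Py = (4*(-17) + 6*15)/10 = 22/10 = 2.2000

P = (7.8000, 2.2000)


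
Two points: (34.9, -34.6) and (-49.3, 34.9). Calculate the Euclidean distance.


dx = -49.3 - 34.9 = -84.2
dy = 34.9 + 34.6 = 69.5
d = sqrt(7089.64 + 4830.25) = sqrt(11919.89) = 109.1782

109.1782


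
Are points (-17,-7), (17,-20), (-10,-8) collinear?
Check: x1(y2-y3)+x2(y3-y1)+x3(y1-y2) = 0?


-17*(-20+ 8) + 17*(-8+ 7) - 10*(-7+ 20)
= 204 - 17 - 130 = 57

No, not collinear (determinant = 57)


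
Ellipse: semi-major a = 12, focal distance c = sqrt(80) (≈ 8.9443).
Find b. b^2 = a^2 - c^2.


b^2 = 12^2 - (sqrt(80))^2 = 144 - 80 = 64
b = sqrt(64) = 8

b = 8


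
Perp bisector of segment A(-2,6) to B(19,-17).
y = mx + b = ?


Midpoint = (8.5, -5.5)
Slope of AB = dy/dx = -23/21 = -1.0952
Perp slope = -dx/dy = 21/23 = 0.9130
b = My - (perp slope)*Mx = -5.5 + (21*8.5)/(-23) = -5.5 - 7.7609 = -13.2609

y = 0.9130x - 13.2609


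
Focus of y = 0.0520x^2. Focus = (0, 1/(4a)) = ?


a = 0.0520
4a = 0.2080
focus = (0, 1/0.2080) = (0, 4.8077)

Focus = (0, 4.8077)


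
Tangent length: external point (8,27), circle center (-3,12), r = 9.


d = sqrt((8+ 3)^2 + (27-12)^2) = sqrt(121+225) = 18.6011
L = sqrt(346.0000 - 81) = sqrt(265.0000) = 16.2788

16.2788


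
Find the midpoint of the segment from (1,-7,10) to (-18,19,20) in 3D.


Mx = (1- 18)/2 = -8.5000
My = (-7+19)/2 = 6.0000
Mz = (10+20)/2 = 15.0000

M = (-8.5000, 6.0000, 15.0000)


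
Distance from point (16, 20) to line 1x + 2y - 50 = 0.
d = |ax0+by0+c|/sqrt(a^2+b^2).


|1*16 + 2*20 - 50| = |6| = 6
sqrt(1 + 4) = sqrt(5) = 2.2361
d = 6/sqrt(5) = 2.6833

2.6833


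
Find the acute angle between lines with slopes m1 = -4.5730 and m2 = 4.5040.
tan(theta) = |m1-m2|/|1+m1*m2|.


m1-m2 = -9.077
1+m1*m2 = -19.596792
tan(theta) = |-9.077/(-19.596792)| = 0.463188
theta = arctan(|-9.077/(-19.596792)|) = 24.8530 degrees (acute angle)

24.8530 degrees


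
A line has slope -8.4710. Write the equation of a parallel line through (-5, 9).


Parallel lines have equal slopes.
m2 = -8.4710
b2 = 9 + 8.4710*(-5) = -33.3550

y = -8.4710x - 33.3550


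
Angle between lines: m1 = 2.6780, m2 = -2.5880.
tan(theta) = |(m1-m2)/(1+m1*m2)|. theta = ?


m1-m2 = 5.266
1+m1*m2 = -5.930664
tan(theta) = |5.266/(-5.930664)| = 0.887928
theta = arctan(|5.266/(-5.930664)|) = 41.6028 degrees (acute angle)

41.6028 degrees


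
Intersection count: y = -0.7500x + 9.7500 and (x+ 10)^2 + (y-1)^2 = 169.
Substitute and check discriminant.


Substitute y = -0.7500x + 9.7500: (x+ 10)^2 + (-0.7500x+9.7500-1)^2 = 169
Expand to Ax^2 + Bx + C = 0, where b-k = 8.75
A = 1+m^2 = 1.5625
B = 2(m(b-k) - h) = 2(-0.7500*8.75 + 10) = 6.875
C = h^2 + (b-k)^2 - r^2 = 100 + 76.5625 - 169 = 7.5625
disc = B^2-4AC = 47.2656 - 47.2656 = 0
disc = 0

1 intersection point (tangent)


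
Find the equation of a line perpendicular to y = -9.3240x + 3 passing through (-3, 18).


Perpendicular slope = -1/m1 = -1/(-9.3240) = 0.1073
b2 = y0 - m2*x0 = 18 - 3/(-9.3240) = 18 + 0.3218 = 18.3218

y = 0.1073x + 18.3218


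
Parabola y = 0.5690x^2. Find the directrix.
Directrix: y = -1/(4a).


a = 0.5690
1/(4a) = 0.4394
directrix: y = -0.4394 = -0.4394

y = -0.4394


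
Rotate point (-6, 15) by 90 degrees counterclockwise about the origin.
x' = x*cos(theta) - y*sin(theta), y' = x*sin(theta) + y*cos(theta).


cos(90) = 0, sin(90) = 1
x' = -6*0 - 15*1 = -15
y' = -6*1 + 15*0 = -6

(-15, -6)


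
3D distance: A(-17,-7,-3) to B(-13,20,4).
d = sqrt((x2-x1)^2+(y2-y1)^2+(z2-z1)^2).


dx=4, dy=27, dz=7
d = sqrt(16+729+49) = sqrt(794) = 28.1780

28.1780


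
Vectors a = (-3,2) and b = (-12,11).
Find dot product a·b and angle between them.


a·b = -3*(-12) + 2*11 = 36 + 22 = 58
|a| = sqrt(9+4) = 3.6056
|b| = sqrt(144+121) = 16.2788
cos(theta) = 58/(sqrt(13)*sqrt(265)) = 58/sqrt(3445) = 0.988174
theta = arccos(58/sqrt(3445)) = 8.8204 degrees

a·b = 58, theta = 8.8204 deg


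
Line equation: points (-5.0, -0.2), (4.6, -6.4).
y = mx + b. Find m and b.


m = (-6.2)/(9.6) = -0.6458
b = y1 - m*x1 = -0.2 - (-6.2*(-5.0))/(9.6) = -0.2 - 3.2292 = -3.4292

y = -0.6458x - 3.4292


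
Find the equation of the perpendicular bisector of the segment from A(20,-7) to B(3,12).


Midpoint = (11.5, 2.5)
Slope of AB = dy/dx = 19/(-17) = -1.1176
Perp slope = -dx/dy = 17/19 = 0.8947
b = My - (perp slope)*Mx = 2.5 + (-17*11.5)/19 = 2.5 - 10.2895 = -7.7895

y = 0.8947x - 7.7895


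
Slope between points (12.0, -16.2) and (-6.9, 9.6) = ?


dy = 9.6 + 16.2 = 25.8
dx = -6.9 - 12.0 = -18.9
m = 25.8/(-18.9) = -1.3651

m = -1.3651


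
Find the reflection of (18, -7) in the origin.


Reflection rule for origin: (-x, -y)
(18, -7) -> (-18, 7)

(-18, 7)


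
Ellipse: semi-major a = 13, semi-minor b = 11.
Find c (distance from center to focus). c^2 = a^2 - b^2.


c^2 = 13^2 - 11^2 = 169 - 121 = 48
c = sqrt(48) = 6.9282

c = 6.9282


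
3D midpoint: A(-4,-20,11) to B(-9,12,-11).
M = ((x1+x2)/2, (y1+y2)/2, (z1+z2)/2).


Mx = (-4- 9)/2 = -6.5000
My = (-20+12)/2 = -4.0000
Mz = (11- 11)/2 = 0

M = (-6.5000, -4.0000, 0)


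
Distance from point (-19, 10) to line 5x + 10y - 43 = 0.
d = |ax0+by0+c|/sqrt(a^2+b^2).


|5*(-19) + 10*10 - 43| = |-38| = 38
sqrt(25 + 100) = sqrt(125) = 11.1803
d = 38/sqrt(125) = 3.3988

3.3988


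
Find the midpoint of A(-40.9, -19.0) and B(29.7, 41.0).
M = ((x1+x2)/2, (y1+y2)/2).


Mx = (-40.9 + 29.7)/2 = -11.2/2 = -5.6000
My = (-19.0 + 41.0)/2 = 22.0/2 = 11.0000

(-5.6000, 11.0000)


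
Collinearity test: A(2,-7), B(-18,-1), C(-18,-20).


2*(-1+ 20) - 18*(-20+ 7) - 18*(-7+ 1)
= 38 + 234 + 108 = 380

No, not collinear (determinant = 380)


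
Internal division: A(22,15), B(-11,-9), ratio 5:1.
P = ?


Px = (5*(-11) + 1*22)/6 = -33/6 = -5.5000
Py = (5*(-9) + 1*15)/6 = -30/6 = -5.0000

P = (-5.5000, -5.0000)


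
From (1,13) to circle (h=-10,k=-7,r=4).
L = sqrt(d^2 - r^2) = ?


d = sqrt((1+ 10)^2 + (13+ 7)^2) = sqrt(121+400) = 22.8254
L = sqrt(521.0000 - 16) = sqrt(505.0000) = 22.4722

22.4722


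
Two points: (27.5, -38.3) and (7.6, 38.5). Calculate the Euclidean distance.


dx = 7.6 - 27.5 = -19.9
dy = 38.5 + 38.3 = 76.8
d = sqrt(396.01 + 5898.24) = sqrt(6294.25) = 79.3363

79.3363


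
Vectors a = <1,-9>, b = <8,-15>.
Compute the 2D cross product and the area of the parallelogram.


cross = 1*(-15) + 9*8 = -15 + 72 = 57
Parallelogram area = |57| = 57

cross = 57, parallelogram area = 57


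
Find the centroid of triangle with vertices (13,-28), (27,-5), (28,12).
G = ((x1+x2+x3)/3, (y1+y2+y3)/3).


Gx = (13+27+28)/3 = 68/3 = 22.6667
Gy = (-28- 5+12)/3 = -21/3 = -7.0000

G = (22.6667, -7.0000)


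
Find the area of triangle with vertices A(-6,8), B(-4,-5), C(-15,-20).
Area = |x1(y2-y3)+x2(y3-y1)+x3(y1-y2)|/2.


-6*(-5+ 20) = -90
-4*(-20-8) = 112
-15*(8+ 5) = -195
sum = -173
Area = |-173|/2 = 86.5000

86.5000 sq units


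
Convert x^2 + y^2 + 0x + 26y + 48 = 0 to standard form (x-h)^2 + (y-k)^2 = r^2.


h = -D/2 = 0/2 = 0
k = -E/2 = -26/2 = -13
r^2 = h^2 + k^2 - F = 0 + 169 - 48 = 121
r = 11

Center (0, -13), radius = 11


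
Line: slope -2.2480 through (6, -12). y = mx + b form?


y + 12 = -2.2480(x - 6)
y = -2.2480x - 12 + 2.2480*6
y = -2.2480x + 1.4880

y = -2.2480x + 1.4880


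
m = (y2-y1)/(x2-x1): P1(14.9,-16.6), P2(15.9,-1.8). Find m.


dy = -1.8 + 16.6 = 14.8
dx = 15.9 - 14.9 = 1.0
m = 14.8/1.0 = 14.8000

m = 14.8000


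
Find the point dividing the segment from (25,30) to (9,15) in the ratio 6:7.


Px = (6*9 + 7*25)/13 = 229/13 = 17.6154
Py = (6*15 + 7*30)/13 = 300/13 = 23.0769

P = (17.6154, 23.0769)


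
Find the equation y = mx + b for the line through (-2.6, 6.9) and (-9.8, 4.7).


m = (-2.2)/(-7.2) = 0.3056
b = y1 - m*x1 = 6.9 - (-2.2*(-2.6))/(-7.2) = 6.9 + 0.7944 = 7.6944

y = 0.3056x + 7.6944


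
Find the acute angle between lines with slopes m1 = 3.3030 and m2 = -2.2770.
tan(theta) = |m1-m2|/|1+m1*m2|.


m1-m2 = 5.58
1+m1*m2 = -6.520931
tan(theta) = |5.58/(-6.520931)| = 0.855706
theta = arctan(|5.58/(-6.520931)|) = 40.5538 degrees (acute angle)

40.5538 degrees


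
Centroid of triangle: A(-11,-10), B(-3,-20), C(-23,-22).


Gx = (-11- 3- 23)/3 = -37/3 = -12.3333
Gy = (-10- 20- 22)/3 = -52/3 = -17.3333

G = (-12.3333, -17.3333)


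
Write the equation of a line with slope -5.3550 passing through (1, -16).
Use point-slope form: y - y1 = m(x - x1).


y + 16 = -5.3550(x - 1)
y = -5.3550x - 16 + 5.3550*1
y = -5.3550x - 10.6450

y = -5.3550x - 10.6450


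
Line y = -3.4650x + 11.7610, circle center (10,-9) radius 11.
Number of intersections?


Substitute y = -3.4650x + 11.7610: (x-10)^2 + (-3.4650x+11.7610+ 9)^2 = 121
Expand to Ax^2 + Bx + C = 0, where b-k = 20.761
A = 1+m^2 = 13.006225
B = 2(m(b-k) - h) = 2(-3.4650*20.761 - 10) = -163.87373
C = h^2 + (b-k)^2 - r^2 = 100 + 431.019121 - 121 = 410.019121
disc = B^2-4AC = 26854.5994 - 21331.2038 = 5523.3956
disc > 0

2 intersection points


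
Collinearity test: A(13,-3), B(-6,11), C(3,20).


13*(11-20) - 6*(20+ 3) + 3*(-3-11)
= -117 - 138 - 42 = -297

No, not collinear (determinant = -297)


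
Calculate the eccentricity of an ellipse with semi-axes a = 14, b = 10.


c = sqrt(196-100) = sqrt(96) = 9.7980
e = c/a = sqrt(96)/14 = 0.6999

e = 0.6999


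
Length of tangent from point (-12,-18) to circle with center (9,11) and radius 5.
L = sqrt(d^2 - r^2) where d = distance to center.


d = sqrt((-12-9)^2 + (-18-11)^2) = sqrt(441+841) = 35.8050
L = sqrt(1282.0000 - 25) = sqrt(1257.0000) = 35.4542

35.4542


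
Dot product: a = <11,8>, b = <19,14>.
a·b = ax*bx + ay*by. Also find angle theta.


a·b = 11*19 + 8*14 = 209 + 112 = 321
|a| = sqrt(121+64) = 13.6015
|b| = sqrt(361+196) = 23.6008
cos(theta) = 321/(sqrt(185)*sqrt(557)) = 321/sqrt(103045) = 0.999981
theta = arccos(321/sqrt(103045)) = 0.3570 degrees

a·b = 321, theta = 0.3570 deg


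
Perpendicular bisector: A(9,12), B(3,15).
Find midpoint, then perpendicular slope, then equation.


Midpoint = (6, 13.5)
Slope of AB = dy/dx = 3/(-6) = -0.5000
Perp slope = -dx/dy = 6/3 = 2.0000
b = My - (perp slope)*Mx = 13.5 + (-6*6)/3 = 13.5 - 12.0000 = 1.5000

y = 2.0000x + 1.5000


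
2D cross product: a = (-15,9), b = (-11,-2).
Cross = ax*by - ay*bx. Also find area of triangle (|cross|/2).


cross = -15*(-2) - 9*(-11) = 30 + 99 = 129
Triangle area = |129|/2 = 129/2 = 64.5000

cross = 129, triangle area = 64.5000


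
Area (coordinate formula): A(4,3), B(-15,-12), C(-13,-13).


4*(-12+ 13) = 4
-15*(-13-3) = 240
-13*(3+ 12) = -195
sum = 49
Area = |49|/2 = 24.5000

24.5000 sq units


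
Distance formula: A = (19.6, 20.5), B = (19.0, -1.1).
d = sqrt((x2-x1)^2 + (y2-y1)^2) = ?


dx = 19.0 - 19.6 = -0.6
dy = -1.1 - 20.5 = -21.6
d = sqrt(0.36 + 466.56) = sqrt(466.92) = 21.6083

21.6083


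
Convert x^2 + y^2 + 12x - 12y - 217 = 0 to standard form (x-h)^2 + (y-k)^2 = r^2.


h = -D/2 = -12/2 = -6
k = -E/2 = 12/2 = 6
r^2 = h^2 + k^2 - F = 36 + 36 + 217 = 289
r = 17

Center (-6, 6), radius = 17


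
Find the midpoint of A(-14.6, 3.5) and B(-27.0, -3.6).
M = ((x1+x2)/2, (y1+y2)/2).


Mx = (-14.6 - 27.0)/2 = -41.6/2 = -20.8000
My = (3.5 - 3.6)/2 = -0.1/2 = -0.0500

(-20.8000, -0.0500)


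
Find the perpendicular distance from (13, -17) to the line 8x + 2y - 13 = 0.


|8*13 + 2*(-17) - 13| = |57| = 57
sqrt(64 + 4) = sqrt(68) = 8.2462
d = 57/sqrt(68) = 6.9123

6.9123


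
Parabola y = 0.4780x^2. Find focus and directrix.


a = 0.4780
1/(4a) = 0.5230
Focus = (0, 0.5230)
Directrix: y = -0.5230

Focus = (0, 0.5230), Directrix: y = -0.5230


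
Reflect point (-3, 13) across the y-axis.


Reflection rule for y-axis: (-x, y)
(-3, 13) -> (3, 13)

(3, 13)


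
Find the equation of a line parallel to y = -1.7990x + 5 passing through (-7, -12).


Parallel lines have equal slopes.
m2 = -1.7990
b2 = -12 + 1.7990*(-7) = -24.5930

y = -1.7990x - 24.5930


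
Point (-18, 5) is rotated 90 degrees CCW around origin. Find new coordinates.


cos(90) = 0, sin(90) = 1
x' = -18*0 - 5*1 = -5
y' = -18*1 + 5*0 = -18

(-5, -18)


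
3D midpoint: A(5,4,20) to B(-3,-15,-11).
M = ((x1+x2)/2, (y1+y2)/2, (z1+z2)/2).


Mx = (5- 3)/2 = 1.0000
My = (4- 15)/2 = -5.5000
Mz = (20- 11)/2 = 4.5000

M = (1.0000, -5.5000, 4.5000)


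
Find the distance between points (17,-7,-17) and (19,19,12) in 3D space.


dx=2, dy=26, dz=29
d = sqrt(4+676+841) = sqrt(1521) = 39.0000

39.0000


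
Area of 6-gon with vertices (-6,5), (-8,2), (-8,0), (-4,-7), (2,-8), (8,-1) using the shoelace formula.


sum(xi*y_{i+1}) = -6*2 - 8*0 - 8*(-7) - 4*(-8) + 2*(-1) + 8*5 = 114
sum(yi*x_{i+1}) = 5*(-8) + 2*(-8) + 0*(-4) - 7*2 - 8*8 - 1*(-6) = -128
Area = |114 + 128|/2 = 242/2 = 121.0000

121.0000 sq units


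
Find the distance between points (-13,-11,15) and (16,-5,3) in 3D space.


dx=29, dy=6, dz=-12
d = sqrt(841+36+144) = sqrt(1021) = 31.9531

31.9531


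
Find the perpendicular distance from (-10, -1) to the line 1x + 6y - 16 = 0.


|1*(-10) + 6*(-1) - 16| = |-32| = 32
sqrt(1 + 36) = sqrt(37) = 6.0828
d = 32/sqrt(37) = 5.2608

5.2608


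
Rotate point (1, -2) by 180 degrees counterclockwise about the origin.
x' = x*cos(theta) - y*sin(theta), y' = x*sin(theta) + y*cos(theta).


cos(180) = -1, sin(180) = 0
x' = 1*(-1) + 2*0 = -1
y' = 1*0 - 2*(-1) = 2

(-1, 2)


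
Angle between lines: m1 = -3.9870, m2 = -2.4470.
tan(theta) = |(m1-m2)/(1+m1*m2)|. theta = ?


m1-m2 = -1.54
1+m1*m2 = 10.756189
tan(theta) = |-1.54/10.756189| = 0.143173
theta = arctan(|-1.54/10.756189|) = 8.1479 degrees (acute angle)

8.1479 degrees


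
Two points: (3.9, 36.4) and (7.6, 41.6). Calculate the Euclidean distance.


dx = 7.6 - 3.9 = 3.7
dy = 41.6 - 36.4 = 5.2
d = sqrt(13.69 + 27.04) = sqrt(40.73) = 6.3820

6.3820


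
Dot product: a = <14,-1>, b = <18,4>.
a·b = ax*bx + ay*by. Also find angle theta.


a·b = 14*18 - 1*4 = 252 - 4 = 248
|a| = sqrt(196+1) = 14.0357
|b| = sqrt(324+16) = 18.4391
cos(theta) = 248/(sqrt(197)*sqrt(340)) = 248/sqrt(66980) = 0.958251
theta = arccos(248/sqrt(66980)) = 16.6144 degrees

a·b = 248, theta = 16.6144 deg


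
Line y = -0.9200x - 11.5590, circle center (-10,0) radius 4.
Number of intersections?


Substitute y = -0.9200x - 11.5590: (x+ 10)^2 + (-0.9200x- 11.5590-0)^2 = 16
Expand to Ax^2 + Bx + C = 0, where b-k = -11.559
A = 1+m^2 = 1.8464
B = 2(m(b-k) - h) = 2(-0.9200*(-11.559) + 10) = 41.26856
C = h^2 + (b-k)^2 - r^2 = 100 + 133.610481 - 16 = 217.610481
disc = B^2-4AC = 1703.0940 - 1607.1840 = 95.9100
disc > 0

2 intersection points


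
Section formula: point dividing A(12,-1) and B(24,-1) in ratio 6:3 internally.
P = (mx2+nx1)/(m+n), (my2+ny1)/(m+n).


Px = (6*24 + 3*12)/9 = 180/9 = 20.0000
Py = (6*(-1) + 3*(-1))/9 = -9/9 = -1.0000

P = (20.0000, -1.0000)


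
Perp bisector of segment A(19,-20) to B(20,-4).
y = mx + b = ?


Midpoint = (19.5, -12)
Slope of AB = dy/dx = 16/1 = 16.0000
Perp slope = -dx/dy = -1/16 = -0.0625
b = My - (perp slope)*Mx = -12 + (1*19.5)/16 = -12 + 1.2188 = -10.7812

y = -0.0625x - 10.7812


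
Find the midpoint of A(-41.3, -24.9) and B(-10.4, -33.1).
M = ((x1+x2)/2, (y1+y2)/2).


Mx = (-41.3 - 10.4)/2 = -51.7/2 = -25.8500
My = (-24.9 - 33.1)/2 = -58.0/2 = -29.0000

(-25.8500, -29.0000)


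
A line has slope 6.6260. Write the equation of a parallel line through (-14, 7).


Parallel lines have equal slopes.
m2 = 6.6260
b2 = 7 - 6.6260*(-14) = 99.7640

y = 6.6260x + 99.7640


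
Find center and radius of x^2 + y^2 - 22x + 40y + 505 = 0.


h = -D/2 = 22/2 = 11
k = -E/2 = -40/2 = -20
r^2 = h^2 + k^2 - F = 121 + 400 - 505 = 16
r = 4

Center (11, -20), radius = 4


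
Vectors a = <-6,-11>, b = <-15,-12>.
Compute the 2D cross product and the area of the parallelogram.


cross = -6*(-12) + 11*(-15) = 72 - 165 = -93
Parallelogram area = |-93| = 93

cross = -93, parallelogram area = 93


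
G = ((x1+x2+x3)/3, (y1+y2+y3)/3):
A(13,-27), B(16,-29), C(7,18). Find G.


Gx = (13+16+7)/3 = 36/3 = 12.0000
Gy = (-27- 29+18)/3 = -38/3 = -12.6667

G = (12.0000, -12.6667)


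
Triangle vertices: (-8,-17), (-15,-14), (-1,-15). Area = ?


-8*(-14+ 15) = -8
-15*(-15+ 17) = -30
-1*(-17+ 14) = 3
sum = -35
Area = |-35|/2 = 17.5000

17.5000 sq units


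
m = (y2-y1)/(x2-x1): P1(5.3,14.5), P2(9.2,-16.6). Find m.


dy = -16.6 - 14.5 = -31.1
dx = 9.2 - 5.3 = 3.9
m = -31.1/3.9 = -7.9744

m = -7.9744


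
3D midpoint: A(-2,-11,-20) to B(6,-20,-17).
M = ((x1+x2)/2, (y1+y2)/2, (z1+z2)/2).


Mx = (-2+6)/2 = 2.0000
My = (-11- 20)/2 = -15.5000
Mz = (-20- 17)/2 = -18.5000

M = (2.0000, -15.5000, -18.5000)


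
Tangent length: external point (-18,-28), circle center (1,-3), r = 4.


d = sqrt((-18-1)^2 + (-28+ 3)^2) = sqrt(361+625) = 31.4006
L = sqrt(986.0000 - 16) = sqrt(970.0000) = 31.1448

31.1448


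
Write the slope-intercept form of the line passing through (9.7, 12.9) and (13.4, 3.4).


m = (-9.5)/(3.7) = -2.5676
b = y1 - m*x1 = 12.9 - (-9.5*9.7)/(3.7) = 12.9 + 24.9054 = 37.8054

y = -2.5676x + 37.8054


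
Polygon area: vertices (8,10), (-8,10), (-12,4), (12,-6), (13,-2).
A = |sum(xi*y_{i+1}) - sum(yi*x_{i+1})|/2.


sum(xi*y_{i+1}) = 8*10 - 8*4 - 12*(-6) + 12*(-2) + 13*10 = 226
sum(yi*x_{i+1}) = 10*(-8) + 10*(-12) + 4*12 - 6*13 - 2*8 = -246
Area = |226 + 246|/2 = 472/2 = 236.0000

236.0000 sq units


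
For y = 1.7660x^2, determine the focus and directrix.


a = 1.7660
1/(4a) = 0.1416
Focus = (0, 0.1416)
Directrix: y = -0.1416

Focus = (0, 0.1416), Directrix: y = -0.1416


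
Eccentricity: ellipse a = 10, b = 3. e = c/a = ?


c = sqrt(100-9) = sqrt(91) = 9.5394
e = c/a = sqrt(91)/10 = 0.9539

e = 0.9539


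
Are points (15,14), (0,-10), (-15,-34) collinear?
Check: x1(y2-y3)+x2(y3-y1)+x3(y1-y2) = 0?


15*(-10+ 34) + 0*(-34-14) - 15*(14+ 10)
= 360 + 0 - 360 = 0

Yes, collinear (determinant = 0)


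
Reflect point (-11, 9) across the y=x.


Reflection rule for y=x: (y, x)
(-11, 9) -> (9, -11)

(9, -11)


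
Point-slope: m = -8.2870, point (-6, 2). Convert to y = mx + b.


y - 2 = -8.2870(x + 6)
y = -8.2870x + 2 + 8.2870*(-6)
y = -8.2870x - 47.7220

y = -8.2870x - 47.7220


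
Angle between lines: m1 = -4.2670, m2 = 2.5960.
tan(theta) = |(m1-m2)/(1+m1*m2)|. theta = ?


m1-m2 = -6.863
1+m1*m2 = -10.077132
tan(theta) = |-6.863/(-10.077132)| = 0.681047
theta = arctan(|-6.863/(-10.077132)|) = 34.2567 degrees (acute angle)

34.2567 degrees


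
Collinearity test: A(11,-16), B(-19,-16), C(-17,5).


11*(-16-5) - 19*(5+ 16) - 17*(-16+ 16)
= -231 - 399 + 0 = -630

No, not collinear (determinant = -630)


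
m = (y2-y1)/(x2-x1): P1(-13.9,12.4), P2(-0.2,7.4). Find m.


dy = 7.4 - 12.4 = -5.0
dx = -0.2 + 13.9 = 13.7
m = -5.0/13.7 = -0.3650

m = -0.3650


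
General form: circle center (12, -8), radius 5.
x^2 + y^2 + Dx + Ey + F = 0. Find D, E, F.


(x-12)^2 + (y+ 8)^2 = 5^2
D = -2h = -24, E = -2k = 16
F = h^2+k^2-r^2 = 144+64-25 = 183

D = -24, E = 16, F = 183


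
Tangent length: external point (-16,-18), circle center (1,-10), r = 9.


d = sqrt((-16-1)^2 + (-18+ 10)^2) = sqrt(289+64) = 18.7883
L = sqrt(353.0000 - 81) = sqrt(272.0000) = 16.4924

16.4924


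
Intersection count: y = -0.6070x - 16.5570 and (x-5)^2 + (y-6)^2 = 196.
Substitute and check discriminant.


Substitute y = -0.6070x - 16.5570: (x-5)^2 + (-0.6070x- 16.5570-6)^2 = 196
Expand to Ax^2 + Bx + C = 0, where b-k = -22.557
A = 1+m^2 = 1.368449
B = 2(m(b-k) - h) = 2(-0.6070*(-22.557) - 5) = 17.384198
C = h^2 + (b-k)^2 - r^2 = 25 + 508.818249 - 196 = 337.818249
disc = B^2-4AC = 302.2103 - 1849.1482 = -1546.9379
disc < 0

0 intersection points


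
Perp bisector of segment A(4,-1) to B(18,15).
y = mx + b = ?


Midpoint = (11, 7)
Slope of AB = dy/dx = 16/14 = 1.1429
Perp slope = -dx/dy = -14/16 = -0.8750
b = My - (perp slope)*Mx = 7 + (14*11)/16 = 7 + 9.6250 = 16.6250

y = -0.8750x + 16.6250


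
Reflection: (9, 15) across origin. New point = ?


Reflection rule for origin: (-x, -y)
(9, 15) -> (-9, -15)

(-9, -15)


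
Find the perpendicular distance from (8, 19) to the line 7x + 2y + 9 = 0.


|7*8 + 2*19 + 9| = |103| = 103
sqrt(49 + 4) = sqrt(53) = 7.2801
d = 103/sqrt(53) = 14.1481

14.1481


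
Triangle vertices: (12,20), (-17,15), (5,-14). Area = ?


12*(15+ 14) = 348
-17*(-14-20) = 578
5*(20-15) = 25
sum = 951
Area = |951|/2 = 475.5000

475.5000 sq units


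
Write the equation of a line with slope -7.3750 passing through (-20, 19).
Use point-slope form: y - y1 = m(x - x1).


y - 19 = -7.3750(x + 20)
y = -7.3750x + 19 + 7.3750*(-20)
y = -7.3750x - 128.5000

y = -7.3750x - 128.5000


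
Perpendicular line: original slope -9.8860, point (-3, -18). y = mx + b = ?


Perpendicular slope = -1/m1 = -1/(-9.8860) = 0.1012
b2 = y0 - m2*x0 = -18 - 3/(-9.8860) = -18 + 0.3035 = -17.6965

y = 0.1012x - 17.6965


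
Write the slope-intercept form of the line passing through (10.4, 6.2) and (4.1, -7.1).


m = (-13.3)/(-6.3) = 2.1111
b = y1 - m*x1 = 6.2 - (-13.3*10.4)/(-6.3) = 6.2 - 21.9556 = -15.7556

y = 2.1111x - 15.7556


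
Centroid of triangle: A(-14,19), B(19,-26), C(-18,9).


Gx = (-14+19- 18)/3 = -13/3 = -4.3333
Gy = (19- 26+9)/3 = 2/3 = 0.6667

G = (-4.3333, 0.6667)


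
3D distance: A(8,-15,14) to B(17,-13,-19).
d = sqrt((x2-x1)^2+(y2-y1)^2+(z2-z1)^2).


dx=9, dy=2, dz=-33
d = sqrt(81+4+1089) = sqrt(1174) = 34.2637

34.2637


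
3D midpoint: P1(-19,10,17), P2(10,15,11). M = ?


Mx = (-19+10)/2 = -4.5000
My = (10+15)/2 = 12.5000
Mz = (17+11)/2 = 14.0000

M = (-4.5000, 12.5000, 14.0000)


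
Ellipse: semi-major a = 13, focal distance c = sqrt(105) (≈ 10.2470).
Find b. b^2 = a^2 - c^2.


b^2 = 13^2 - (sqrt(105))^2 = 169 - 105 = 64
b = sqrt(64) = 8

b = 8


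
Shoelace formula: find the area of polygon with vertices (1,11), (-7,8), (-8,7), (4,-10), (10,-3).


sum(xi*y_{i+1}) = 1*8 - 7*7 - 8*(-10) + 4*(-3) + 10*11 = 137
sum(yi*x_{i+1}) = 11*(-7) + 8*(-8) + 7*4 - 10*10 - 3*1 = -216
Area = |137 + 216|/2 = 353/2 = 176.5000

176.5000 sq units


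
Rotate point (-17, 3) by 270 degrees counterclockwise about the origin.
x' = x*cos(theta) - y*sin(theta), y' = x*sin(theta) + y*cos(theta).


cos(270) = 0, sin(270) = -1
x' = -17*0 - 3*(-1) = 3
y' = -17*(-1) + 3*0 = 17

(3, 17)


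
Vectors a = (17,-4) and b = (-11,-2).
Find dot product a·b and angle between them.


a·b = 17*(-11) - 4*(-2) = -187 + 8 = -179
|a| = sqrt(289+16) = 17.4642
|b| = sqrt(121+4) = 11.1803
cos(theta) = -179/(sqrt(305)*sqrt(125)) = -179/sqrt(38125) = -0.916744
theta = arccos(-179/sqrt(38125)) = 156.4546 degrees

a·b = -179, theta = 156.4546 deg


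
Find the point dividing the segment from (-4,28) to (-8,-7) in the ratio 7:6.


Px = (7*(-8) + 6*(-4))/13 = -80/13 = -6.1538
Py = (7*(-7) + 6*28)/13 = 119/13 = 9.1538

P = (-6.1538, 9.1538)


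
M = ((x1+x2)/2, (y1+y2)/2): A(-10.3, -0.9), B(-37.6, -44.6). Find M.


Mx = (-10.3 - 37.6)/2 = -47.9/2 = -23.9500
My = (-0.9 - 44.6)/2 = -45.5/2 = -22.7500

(-23.9500, -22.7500)


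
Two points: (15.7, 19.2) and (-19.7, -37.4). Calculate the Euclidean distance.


dx = -19.7 - 15.7 = -35.4
dy = -37.4 - 19.2 = -56.6
d = sqrt(1253.16 + 3203.56) = sqrt(4456.72) = 66.7587

66.7587


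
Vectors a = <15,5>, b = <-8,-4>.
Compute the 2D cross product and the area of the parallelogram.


cross = 15*(-4) - 5*(-8) = -60 + 40 = -20
Parallelogram area = |-20| = 20

cross = -20, parallelogram area = 20


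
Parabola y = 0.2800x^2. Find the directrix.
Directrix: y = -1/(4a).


a = 0.2800
1/(4a) = 0.8929
directrix: y = -0.8929 = -0.8929

y = -0.8929


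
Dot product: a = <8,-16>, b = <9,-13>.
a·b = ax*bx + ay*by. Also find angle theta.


a·b = 8*9 - 16*(-13) = 72 + 208 = 280
|a| = sqrt(64+256) = 17.8885
|b| = sqrt(81+169) = 15.8114
cos(theta) = 280/(sqrt(320)*sqrt(250)) = 280/sqrt(80000) = 0.989949
theta = arccos(280/sqrt(80000)) = 8.1301 degrees

a·b = 280, theta = 8.1301 deg


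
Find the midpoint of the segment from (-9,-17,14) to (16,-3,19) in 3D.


Mx = (-9+16)/2 = 3.5000
My = (-17- 3)/2 = -10.0000
Mz = (14+19)/2 = 16.5000

M = (3.5000, -10.0000, 16.5000)


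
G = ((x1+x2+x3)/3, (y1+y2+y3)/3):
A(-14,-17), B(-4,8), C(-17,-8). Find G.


Gx = (-14- 4- 17)/3 = -35/3 = -11.6667
Gy = (-17+8- 8)/3 = -17/3 = -5.6667

G = (-11.6667, -5.6667)


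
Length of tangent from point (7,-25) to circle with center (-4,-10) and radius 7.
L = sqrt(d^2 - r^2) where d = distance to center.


d = sqrt((7+ 4)^2 + (-25+ 10)^2) = sqrt(121+225) = 18.6011
L = sqrt(346.0000 - 49) = sqrt(297.0000) = 17.2337

17.2337


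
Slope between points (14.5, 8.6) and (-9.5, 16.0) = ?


dy = 16.0 - 8.6 = 7.4
dx = -9.5 - 14.5 = -24.0
m = 7.4/(-24.0) = -0.3083

m = -0.3083


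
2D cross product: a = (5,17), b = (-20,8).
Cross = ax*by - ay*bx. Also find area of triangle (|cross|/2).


cross = 5*8 - 17*(-20) = 40 + 340 = 380
Triangle area = |380|/2 = 380/2 = 190.0000

cross = 380, triangle area = 190.0000


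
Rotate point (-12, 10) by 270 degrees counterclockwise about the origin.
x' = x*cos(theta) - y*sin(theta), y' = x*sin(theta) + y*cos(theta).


cos(270) = 0, sin(270) = -1
x' = -12*0 - 10*(-1) = 10
y' = -12*(-1) + 10*0 = 12

(10, 12)


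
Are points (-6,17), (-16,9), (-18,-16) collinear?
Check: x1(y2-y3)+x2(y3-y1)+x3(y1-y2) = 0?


-6*(9+ 16) - 16*(-16-17) - 18*(17-9)
= -150 + 528 - 144 = 234

No, not collinear (determinant = 234)


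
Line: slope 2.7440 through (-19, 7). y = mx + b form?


y - 7 = 2.7440(x + 19)
y = 2.7440x + 7 - 2.7440*(-19)
y = 2.7440x + 59.1360

y = 2.7440x + 59.1360


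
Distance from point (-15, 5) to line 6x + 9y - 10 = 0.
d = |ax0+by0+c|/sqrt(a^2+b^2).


|6*(-15) + 9*5 - 10| = |-55| = 55
sqrt(36 + 81) = sqrt(117) = 10.8167
d = 55/sqrt(117) = 5.0848

5.0848


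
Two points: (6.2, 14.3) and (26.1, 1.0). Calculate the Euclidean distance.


dx = 26.1 - 6.2 = 19.9
dy = 1.0 - 14.3 = -13.3
d = sqrt(396.01 + 176.89) = sqrt(572.9) = 23.9353

23.9353


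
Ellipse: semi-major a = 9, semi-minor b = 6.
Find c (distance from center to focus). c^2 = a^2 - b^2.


c^2 = 9^2 - 6^2 = 81 - 36 = 45
c = sqrt(45) = 6.7082

c = 6.7082


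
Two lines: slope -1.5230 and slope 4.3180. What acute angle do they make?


m1-m2 = -5.841
1+m1*m2 = -5.576314
tan(theta) = |-5.841/(-5.576314)| = 1.047466
theta = arctan(|-5.841/(-5.576314)|) = 46.3280 degrees (acute angle)

46.3280 degrees


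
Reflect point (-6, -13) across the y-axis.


Reflection rule for y-axis: (-x, y)
(-6, -13) -> (6, -13)

(6, -13)


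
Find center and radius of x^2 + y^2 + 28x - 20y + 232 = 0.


h = -D/2 = -28/2 = -14
k = -E/2 = 20/2 = 10
r^2 = h^2 + k^2 - F = 196 + 100 - 232 = 64
r = 8

Center (-14, 10), radius = 8


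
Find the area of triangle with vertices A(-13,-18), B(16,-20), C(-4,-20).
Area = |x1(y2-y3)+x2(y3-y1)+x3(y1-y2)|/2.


-13*(-20+ 20) = 0
16*(-20+ 18) = -32
-4*(-18+ 20) = -8
sum = -40
Area = |-40|/2 = 20.0000

20.0000 sq units


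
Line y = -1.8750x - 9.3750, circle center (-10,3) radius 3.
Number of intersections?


Substitute y = -1.8750x - 9.3750: (x+ 10)^2 + (-1.8750x- 9.3750-3)^2 = 9
Expand to Ax^2 + Bx + C = 0, where b-k = -12.375
A = 1+m^2 = 4.515625
B = 2(m(b-k) - h) = 2(-1.8750*(-12.375) + 10) = 66.40625
C = h^2 + (b-k)^2 - r^2 = 100 + 153.140625 - 9 = 244.140625
disc = B^2-4AC = 4409.7900 - 4409.7900 = 0
disc = 0

1 intersection point (tangent)


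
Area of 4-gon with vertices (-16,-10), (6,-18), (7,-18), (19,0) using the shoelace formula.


sum(xi*y_{i+1}) = -16*(-18) + 6*(-18) + 7*0 + 19*(-10) = -10
sum(yi*x_{i+1}) = -10*6 - 18*7 - 18*19 + 0*(-16) = -528
Area = |-10 + 528|/2 = 518/2 = 259.0000

259.0000 sq units


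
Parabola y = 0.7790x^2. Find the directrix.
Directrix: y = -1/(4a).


a = 0.7790
1/(4a) = 0.3209
directrix: y = -0.3209 = -0.3209

y = -0.3209


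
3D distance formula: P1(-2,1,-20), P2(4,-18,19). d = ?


dx=6, dy=-19, dz=39
d = sqrt(36+361+1521) = sqrt(1918) = 43.7950

43.7950


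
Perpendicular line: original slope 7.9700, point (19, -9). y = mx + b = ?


Perpendicular slope = -1/m1 = -1/7.9700 = -0.1255
b2 = y0 - m2*x0 = -9 + 19/7.9700 = -9 + 2.3839 = -6.6161

y = -0.1255x - 6.6161


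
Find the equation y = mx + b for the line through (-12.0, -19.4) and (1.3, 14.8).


m = (34.2)/(13.3) = 2.5714
b = y1 - m*x1 = -19.4 - (34.2*(-12.0))/(13.3) = -19.4 + 30.8571 = 11.4571

y = 2.5714x + 11.4571


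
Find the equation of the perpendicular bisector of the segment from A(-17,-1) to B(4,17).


Midpoint = (-6.5, 8)
Slope of AB = dy/dx = 18/21 = 0.8571
Perp slope = -dx/dy = -21/18 = -1.1667
b = My - (perp slope)*Mx = 8 + (21*(-6.5))/18 = 8 - 7.5833 = 0.4167

y = -1.1667x + 0.4167


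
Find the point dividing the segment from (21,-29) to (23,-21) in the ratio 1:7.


Px = (1*23 + 7*21)/8 = 170/8 = 21.2500
Py = (1*(-21) + 7*(-29))/8 = -224/8 = -28.0000

P = (21.2500, -28.0000)


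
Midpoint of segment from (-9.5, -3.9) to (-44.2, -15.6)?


Mx = (-9.5 - 44.2)/2 = -53.7/2 = -26.8500
My = (-3.9 - 15.6)/2 = -19.5/2 = -9.7500

(-26.8500, -9.7500)


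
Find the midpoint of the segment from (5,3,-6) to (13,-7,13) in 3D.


Mx = (5+13)/2 = 9.0000
My = (3- 7)/2 = -2.0000
Mz = (-6+13)/2 = 3.5000

M = (9.0000, -2.0000, 3.5000)


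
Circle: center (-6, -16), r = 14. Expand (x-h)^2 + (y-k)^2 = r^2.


(x+ 6)^2 + (y+ 16)^2 = 14^2
D = -2h = 12, E = -2k = 32
F = h^2+k^2-r^2 = 36+256-196 = 96

x^2 + y^2 + 12x + 32y + 96 = 0


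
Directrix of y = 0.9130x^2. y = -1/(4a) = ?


a = 0.9130
1/(4a) = 0.2738
directrix: y = -0.2738 = -0.2738

y = -0.2738


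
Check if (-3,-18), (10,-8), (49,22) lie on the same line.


-3*(-8-22) + 10*(22+ 18) + 49*(-18+ 8)
= 90 + 400 - 490 = 0

Yes, collinear (determinant = 0)


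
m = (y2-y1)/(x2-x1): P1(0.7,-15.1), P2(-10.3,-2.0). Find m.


dy = -2.0 + 15.1 = 13.1
dx = -10.3 - 0.7 = -11.0
m = 13.1/(-11.0) = -1.1909

m = -1.1909


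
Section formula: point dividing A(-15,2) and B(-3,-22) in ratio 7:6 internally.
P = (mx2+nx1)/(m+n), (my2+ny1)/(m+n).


Px = (7*(-3) + 6*(-15))/13 = -111/13 = -8.5385
Py = (7*(-22) + 6*2)/13 = -142/13 = -10.9231

P = (-8.5385, -10.9231)


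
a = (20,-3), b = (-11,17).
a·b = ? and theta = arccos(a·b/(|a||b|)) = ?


a·b = 20*(-11) - 3*17 = -220 - 51 = -271
|a| = sqrt(400+9) = 20.2237
|b| = sqrt(121+289) = 20.2485
cos(theta) = -271/(sqrt(409)*sqrt(410)) = -271/sqrt(167690) = -0.661783
theta = arccos(-271/sqrt(167690)) = 131.4360 degrees

a·b = -271, theta = 131.4360 deg


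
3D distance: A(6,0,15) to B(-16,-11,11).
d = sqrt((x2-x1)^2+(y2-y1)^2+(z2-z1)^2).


dx=-22, dy=-11, dz=-4
d = sqrt(484+121+16) = sqrt(621) = 24.9199

24.9199


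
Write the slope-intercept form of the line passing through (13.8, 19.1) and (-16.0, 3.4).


m = (-15.7)/(-29.8) = 0.5268
b = y1 - m*x1 = 19.1 - (-15.7*13.8)/(-29.8) = 19.1 - 7.2705 = 11.8295

y = 0.5268x + 11.8295


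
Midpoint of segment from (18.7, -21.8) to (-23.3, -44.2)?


Mx = (18.7 - 23.3)/2 = -4.6/2 = -2.3000
My = (-21.8 - 44.2)/2 = -66.0/2 = -33.0000

(-2.3000, -33.0000)


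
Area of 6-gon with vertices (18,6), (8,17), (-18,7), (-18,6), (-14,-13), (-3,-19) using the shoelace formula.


sum(xi*y_{i+1}) = 18*17 + 8*7 - 18*6 - 18*(-13) - 14*(-19) - 3*6 = 736
sum(yi*x_{i+1}) = 6*8 + 17*(-18) + 7*(-18) + 6*(-14) - 13*(-3) - 19*18 = -771
Area = |736 + 771|/2 = 1507/2 = 753.5000

753.5000 sq units


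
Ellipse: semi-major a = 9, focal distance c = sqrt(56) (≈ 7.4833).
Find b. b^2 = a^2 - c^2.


b^2 = 9^2 - (sqrt(56))^2 = 81 - 56 = 25
b = sqrt(25) = 5

b = 5


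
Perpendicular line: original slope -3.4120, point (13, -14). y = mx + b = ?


Perpendicular slope = -1/m1 = -1/(-3.4120) = 0.2931
b2 = y0 - m2*x0 = -14 + 13/(-3.4120) = -14 - 3.8101 = -17.8101

y = 0.2931x - 17.8101


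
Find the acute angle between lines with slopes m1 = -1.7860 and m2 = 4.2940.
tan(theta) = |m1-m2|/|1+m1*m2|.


m1-m2 = -6.08
1+m1*m2 = -6.669084
tan(theta) = |-6.08/(-6.669084)| = 0.911669
theta = arctan(|-6.08/(-6.669084)|) = 42.3545 degrees (acute angle)

42.3545 degrees


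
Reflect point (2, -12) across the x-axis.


Reflection rule for x-axis: (x, -y)
(2, -12) -> (2, 12)

(2, 12)


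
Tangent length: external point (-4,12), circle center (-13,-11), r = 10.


d = sqrt((-4+ 13)^2 + (12+ 11)^2) = sqrt(81+529) = 24.6982
L = sqrt(610.0000 - 100) = sqrt(510.0000) = 22.5832

22.5832


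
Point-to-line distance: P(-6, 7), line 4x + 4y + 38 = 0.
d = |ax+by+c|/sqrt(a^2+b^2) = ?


|4*(-6) + 4*7 + 38| = |42| = 42
sqrt(16 + 16) = sqrt(32) = 5.6569
d = 42/sqrt(32) = 7.4246

7.4246


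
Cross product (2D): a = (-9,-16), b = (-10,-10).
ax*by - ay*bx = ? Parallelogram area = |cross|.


cross = -9*(-10) + 16*(-10) = 90 - 160 = -70
Parallelogram area = |-70| = 70

cross = -70, parallelogram area = 70


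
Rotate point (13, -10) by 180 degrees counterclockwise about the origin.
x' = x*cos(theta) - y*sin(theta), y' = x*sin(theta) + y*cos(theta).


cos(180) = -1, sin(180) = 0
x' = 13*(-1) + 10*0 = -13
y' = 13*0 - 10*(-1) = 10

(-13, 10)
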